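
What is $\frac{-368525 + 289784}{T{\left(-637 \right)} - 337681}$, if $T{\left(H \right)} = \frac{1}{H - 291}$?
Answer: $\frac{73071648}{313367969} \approx 0.23318$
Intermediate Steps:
$T{\left(H \right)} = \frac{1}{-291 + H}$
$\frac{-368525 + 289784}{T{\left(-637 \right)} - 337681} = \frac{-368525 + 289784}{\frac{1}{-291 - 637} - 337681} = - \frac{78741}{\frac{1}{-928} - 337681} = - \frac{78741}{- \frac{1}{928} - 337681} = - \frac{78741}{- \frac{313367969}{928}} = \left(-78741\right) \left(- \frac{928}{313367969}\right) = \frac{73071648}{313367969}$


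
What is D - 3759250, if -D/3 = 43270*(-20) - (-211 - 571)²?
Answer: 671522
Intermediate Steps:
D = 4430772 (D = -3*(43270*(-20) - (-211 - 571)²) = -3*(-865400 - 1*(-782)²) = -3*(-865400 - 1*611524) = -3*(-865400 - 611524) = -3*(-1476924) = 4430772)
D - 3759250 = 4430772 - 3759250 = 671522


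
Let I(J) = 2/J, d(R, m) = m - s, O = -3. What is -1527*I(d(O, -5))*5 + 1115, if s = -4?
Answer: 16385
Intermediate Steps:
d(R, m) = 4 + m (d(R, m) = m - 1*(-4) = m + 4 = 4 + m)
-1527*I(d(O, -5))*5 + 1115 = -1527*2/(4 - 5)*5 + 1115 = -1527*2/(-1)*5 + 1115 = -1527*2*(-1)*5 + 1115 = -(-3054)*5 + 1115 = -1527*(-10) + 1115 = 15270 + 1115 = 16385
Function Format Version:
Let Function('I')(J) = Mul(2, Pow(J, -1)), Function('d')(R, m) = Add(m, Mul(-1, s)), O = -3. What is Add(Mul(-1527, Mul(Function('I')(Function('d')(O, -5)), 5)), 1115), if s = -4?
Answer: 16385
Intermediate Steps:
Function('d')(R, m) = Add(4, m) (Function('d')(R, m) = Add(m, Mul(-1, -4)) = Add(m, 4) = Add(4, m))
Add(Mul(-1527, Mul(Function('I')(Function('d')(O, -5)), 5)), 1115) = Add(Mul(-1527, Mul(Mul(2, Pow(Add(4, -5), -1)), 5)), 1115) = Add(Mul(-1527, Mul(Mul(2, Pow(-1, -1)), 5)), 1115) = Add(Mul(-1527, Mul(Mul(2, -1), 5)), 1115) = Add(Mul(-1527, Mul(-2, 5)), 1115) = Add(Mul(-1527, -10), 1115) = Add(15270, 1115) = 16385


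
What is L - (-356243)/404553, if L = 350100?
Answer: 141634361543/404553 ≈ 3.5010e+5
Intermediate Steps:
L - (-356243)/404553 = 350100 - (-356243)/404553 = 350100 - 1*(-356243/404553) = 350100 + 356243/404553 = 141634361543/404553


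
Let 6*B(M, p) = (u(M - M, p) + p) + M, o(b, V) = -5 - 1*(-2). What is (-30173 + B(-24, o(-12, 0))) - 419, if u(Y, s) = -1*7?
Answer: -91793/3 ≈ -30598.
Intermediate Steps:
u(Y, s) = -7
o(b, V) = -3 (o(b, V) = -5 + 2 = -3)
B(M, p) = -7/6 + M/6 + p/6 (B(M, p) = ((-7 + p) + M)/6 = (-7 + M + p)/6 = -7/6 + M/6 + p/6)
(-30173 + B(-24, o(-12, 0))) - 419 = (-30173 + (-7/6 + (⅙)*(-24) + (⅙)*(-3))) - 419 = (-30173 + (-7/6 - 4 - ½)) - 419 = (-30173 - 17/3) - 419 = -90536/3 - 419 = -91793/3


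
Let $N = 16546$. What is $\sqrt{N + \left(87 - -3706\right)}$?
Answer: $43 \sqrt{11} \approx 142.61$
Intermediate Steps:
$\sqrt{N + \left(87 - -3706\right)} = \sqrt{16546 + \left(87 - -3706\right)} = \sqrt{16546 + \left(87 + 3706\right)} = \sqrt{16546 + 3793} = \sqrt{20339} = 43 \sqrt{11}$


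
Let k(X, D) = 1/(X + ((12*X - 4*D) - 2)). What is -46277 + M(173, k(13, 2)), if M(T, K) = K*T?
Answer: -7357870/159 ≈ -46276.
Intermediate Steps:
k(X, D) = 1/(-2 - 4*D + 13*X) (k(X, D) = 1/(X + ((-4*D + 12*X) - 2)) = 1/(X + (-2 - 4*D + 12*X)) = 1/(-2 - 4*D + 13*X))
-46277 + M(173, k(13, 2)) = -46277 - 1/(2 - 13*13 + 4*2)*173 = -46277 - 1/(2 - 169 + 8)*173 = -46277 - 1/(-159)*173 = -46277 - 1*(-1/159)*173 = -46277 + (1/159)*173 = -46277 + 173/159 = -7357870/159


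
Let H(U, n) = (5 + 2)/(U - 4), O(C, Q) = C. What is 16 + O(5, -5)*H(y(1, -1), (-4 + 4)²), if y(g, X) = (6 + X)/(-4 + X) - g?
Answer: 61/6 ≈ 10.167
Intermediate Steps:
y(g, X) = -g + (6 + X)/(-4 + X) (y(g, X) = (6 + X)/(-4 + X) - g = -g + (6 + X)/(-4 + X))
H(U, n) = 7/(-4 + U)
16 + O(5, -5)*H(y(1, -1), (-4 + 4)²) = 16 + 5*(7/(-4 + (6 - 1 + 4*1 - 1*(-1)*1)/(-4 - 1))) = 16 + 5*(7/(-4 + (6 - 1 + 4 + 1)/(-5))) = 16 + 5*(7/(-4 - ⅕*10)) = 16 + 5*(7/(-4 - 2)) = 16 + 5*(7/(-6)) = 16 + 5*(7*(-⅙)) = 16 + 5*(-7/6) = 16 - 35/6 = 61/6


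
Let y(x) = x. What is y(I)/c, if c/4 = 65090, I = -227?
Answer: -227/260360 ≈ -0.00087187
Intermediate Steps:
c = 260360 (c = 4*65090 = 260360)
y(I)/c = -227/260360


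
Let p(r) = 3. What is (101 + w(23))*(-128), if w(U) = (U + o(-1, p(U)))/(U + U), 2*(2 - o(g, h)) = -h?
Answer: -299040/23 ≈ -13002.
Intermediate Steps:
o(g, h) = 2 + h/2 (o(g, h) = 2 - (-1)*h/2 = 2 + h/2)
w(U) = (7/2 + U)/(2*U) (w(U) = (U + (2 + (1/2)*3))/(U + U) = (U + (2 + 3/2))/((2*U)) = (U + 7/2)*(1/(2*U)) = (7/2 + U)*(1/(2*U)) = (7/2 + U)/(2*U))
(101 + w(23))*(-128) = (101 + (1/4)*(7 + 2*23)/23)*(-128) = (101 + (1/4)*(1/23)*(7 + 46))*(-128) = (101 + (1/4)*(1/23)*53)*(-128) = (101 + 53/92)*(-128) = (9345/92)*(-128) = -299040/23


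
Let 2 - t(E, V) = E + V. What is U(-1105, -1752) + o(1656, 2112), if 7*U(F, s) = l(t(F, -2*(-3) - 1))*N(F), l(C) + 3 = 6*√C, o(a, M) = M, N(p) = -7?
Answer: 2115 - 6*√1102 ≈ 1915.8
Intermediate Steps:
t(E, V) = 2 - E - V (t(E, V) = 2 - (E + V) = 2 + (-E - V) = 2 - E - V)
l(C) = -3 + 6*√C
U(F, s) = 3 - 6*√(-3 - F) (U(F, s) = ((-3 + 6*√(2 - F - (-2*(-3) - 1)))*(-7))/7 = ((-3 + 6*√(2 - F - (6 - 1)))*(-7))/7 = ((-3 + 6*√(2 - F - 1*5))*(-7))/7 = ((-3 + 6*√(2 - F - 5))*(-7))/7 = ((-3 + 6*√(-3 - F))*(-7))/7 = (21 - 42*√(-3 - F))/7 = 3 - 6*√(-3 - F))
U(-1105, -1752) + o(1656, 2112) = (3 - 6*√(-3 - 1*(-1105))) + 2112 = (3 - 6*√(-3 + 1105)) + 2112 = (3 - 6*√1102) + 2112 = 2115 - 6*√1102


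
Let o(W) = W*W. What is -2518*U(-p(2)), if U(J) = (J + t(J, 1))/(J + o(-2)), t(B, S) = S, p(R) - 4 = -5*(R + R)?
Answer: -21403/10 ≈ -2140.3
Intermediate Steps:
o(W) = W²
p(R) = 4 - 10*R (p(R) = 4 - 5*(R + R) = 4 - 10*R)
U(J) = (1 + J)/(4 + J) (U(J) = (J + 1)/(J + (-2)²) = (1 + J)/(J + 4) = (1 + J)/(4 + J))
-2518*U(-p(2)) = -2518*(1 - (4 - 10*2))/(4 - (4 - 10*2)) = -2518*(1 - (4 - 20))/(4 - (4 - 20)) = -2518*(1 - 1*(-16))/(4 - 1*(-16)) = -2518*(1 + 16)/(4 + 16) = -2518*17/20 = -21403/10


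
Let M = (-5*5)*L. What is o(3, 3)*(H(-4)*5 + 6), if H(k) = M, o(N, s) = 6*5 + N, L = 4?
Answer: -16302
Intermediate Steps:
o(N, s) = 30 + N
M = -100 (M = -5*5*4 = -25*4 = -100)
H(k) = -100
o(3, 3)*(H(-4)*5 + 6) = (30 + 3)*(-100*5 + 6) = 33*(-500 + 6) = 33*(-494) = -16302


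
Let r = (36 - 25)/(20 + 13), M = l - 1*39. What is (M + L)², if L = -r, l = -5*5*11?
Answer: 889249/9 ≈ 98806.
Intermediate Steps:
l = -275 (l = -25*11 = -275)
M = -314 (M = -275 - 1*39 = -275 - 39 = -314)
r = ⅓ (r = 11/33 = 11*(1/33) = ⅓ ≈ 0.33333)
L = -⅓ (L = -1*⅓ = -⅓ ≈ -0.33333)
(M + L)² = (-314 - ⅓)² = (-943/3)² = 889249/9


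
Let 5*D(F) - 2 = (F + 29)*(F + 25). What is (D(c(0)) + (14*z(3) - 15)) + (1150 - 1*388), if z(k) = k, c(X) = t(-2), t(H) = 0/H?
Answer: 4672/5 ≈ 934.40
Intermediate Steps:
t(H) = 0
c(X) = 0
D(F) = ⅖ + (25 + F)*(29 + F)/5 (D(F) = ⅖ + ((F + 29)*(F + 25))/5 = ⅖ + ((29 + F)*(25 + F))/5 = ⅖ + ((25 + F)*(29 + F))/5 = ⅖ + (25 + F)*(29 + F)/5)
(D(c(0)) + (14*z(3) - 15)) + (1150 - 1*388) = ((727/5 + (⅕)*0² + (54/5)*0) + (14*3 - 15)) + (1150 - 1*388) = ((727/5 + (⅕)*0 + 0) + (42 - 15)) + (1150 - 388) = ((727/5 + 0 + 0) + 27) + 762 = (727/5 + 27) + 762 = 862/5 + 762 = 4672/5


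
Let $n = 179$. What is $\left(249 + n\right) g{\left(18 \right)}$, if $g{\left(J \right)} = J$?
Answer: $7704$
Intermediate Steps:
$\left(249 + n\right) g{\left(18 \right)} = \left(249 + 179\right) 18 = 428 \cdot 18 = 7704$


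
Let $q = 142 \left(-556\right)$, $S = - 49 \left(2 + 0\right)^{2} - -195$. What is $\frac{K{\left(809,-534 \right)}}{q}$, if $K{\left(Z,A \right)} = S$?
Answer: $\frac{1}{78952} \approx 1.2666 \cdot 10^{-5}$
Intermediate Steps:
$S = -1$ ($S = - 49 \cdot 2^{2} + 195 = \left(-49\right) 4 + 195 = -196 + 195 = -1$)
$K{\left(Z,A \right)} = -1$
$q = -78952$
$\frac{K{\left(809,-534 \right)}}{q} = - \frac{1}{-78952} = \left(-1\right) \left(- \frac{1}{78952}\right) = \frac{1}{78952}$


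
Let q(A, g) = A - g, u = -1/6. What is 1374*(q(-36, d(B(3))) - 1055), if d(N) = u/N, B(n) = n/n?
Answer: -1498805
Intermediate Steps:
u = -⅙ (u = -1*⅙ = -⅙ ≈ -0.16667)
B(n) = 1
d(N) = -1/(6*N)
1374*(q(-36, d(B(3))) - 1055) = 1374*((-36 - (-1)/(6*1)) - 1055) = 1374*((-36 - (-1)/6) - 1055) = 1374*((-36 - 1*(-⅙)) - 1055) = 1374*((-36 + ⅙) - 1055) = 1374*(-215/6 - 1055) = 1374*(-6545/6) = -1498805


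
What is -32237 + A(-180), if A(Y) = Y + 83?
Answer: -32334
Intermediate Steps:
A(Y) = 83 + Y
-32237 + A(-180) = -32237 + (83 - 180) = -32237 - 97 = -32334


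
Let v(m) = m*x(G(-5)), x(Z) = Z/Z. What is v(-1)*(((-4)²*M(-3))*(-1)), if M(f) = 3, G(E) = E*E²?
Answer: 48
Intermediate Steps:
G(E) = E³
x(Z) = 1
v(m) = m (v(m) = m*1 = m)
v(-1)*(((-4)²*M(-3))*(-1)) = -(-4)²*3*(-1) = -16*3*(-1) = -48*(-1) = -1*(-48) = 48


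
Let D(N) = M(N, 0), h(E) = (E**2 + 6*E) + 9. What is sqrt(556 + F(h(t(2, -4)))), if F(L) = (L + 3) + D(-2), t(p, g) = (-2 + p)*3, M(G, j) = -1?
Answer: 9*sqrt(7) ≈ 23.812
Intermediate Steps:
t(p, g) = -6 + 3*p
h(E) = 9 + E**2 + 6*E
D(N) = -1
F(L) = 2 + L (F(L) = (L + 3) - 1 = (3 + L) - 1 = 2 + L)
sqrt(556 + F(h(t(2, -4)))) = sqrt(556 + (2 + (9 + (-6 + 3*2)**2 + 6*(-6 + 3*2)))) = sqrt(556 + (2 + (9 + (-6 + 6)**2 + 6*(-6 + 6)))) = sqrt(556 + (2 + (9 + 0**2 + 6*0))) = sqrt(556 + (2 + (9 + 0 + 0))) = sqrt(556 + (2 + 9)) = sqrt(556 + 11) = sqrt(567) = 9*sqrt(7)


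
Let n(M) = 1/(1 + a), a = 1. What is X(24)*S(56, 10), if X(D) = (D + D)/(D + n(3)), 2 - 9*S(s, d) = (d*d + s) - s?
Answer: -64/3 ≈ -21.333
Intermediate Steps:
n(M) = 1/2 (n(M) = 1/(1 + 1) = 1/2)
S(s, d) = 2/9 - d**2/9 (S(s, d) = 2/9 - ((d*d + s) - s)/9 = 2/9 - ((d**2 + s) - s)/9 = 2/9 - ((s + d**2) - s)/9 = 2/9 - d**2/9)
X(D) = 2*D/(1/2 + D) (X(D) = (D + D)/(D + 1/2) = (2*D)/(1/2 + D) = 2*D/(1/2 + D))
X(24)*S(56, 10) = (4*24/(1 + 2*24))*(2/9 - 1/9*10**2) = (4*24/(1 + 48))*(2/9 - 1/9*100) = (4*24/49)*(2/9 - 100/9) = (4*24*(1/49))*(-98/9) = (96/49)*(-98/9) = -64/3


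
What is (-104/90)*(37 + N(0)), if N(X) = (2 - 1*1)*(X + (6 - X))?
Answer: -2236/45 ≈ -49.689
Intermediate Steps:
N(X) = 6 (N(X) = (2 - 1)*6 = 1*6 = 6)
(-104/90)*(37 + N(0)) = (-104/90)*(37 + 6) = -104*1/90*43 = -52/45*43 = -2236/45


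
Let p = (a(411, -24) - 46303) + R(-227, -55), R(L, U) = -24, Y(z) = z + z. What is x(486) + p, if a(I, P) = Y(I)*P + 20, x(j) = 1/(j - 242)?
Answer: -16112539/244 ≈ -66035.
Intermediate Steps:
Y(z) = 2*z
x(j) = 1/(-242 + j)
a(I, P) = 20 + 2*I*P (a(I, P) = (2*I)*P + 20 = 2*I*P + 20 = 20 + 2*I*P)
p = -66035 (p = ((20 + 2*411*(-24)) - 46303) - 24 = ((20 - 19728) - 46303) - 24 = (-19708 - 46303) - 24 = -66011 - 24 = -66035)
x(486) + p = 1/(-242 + 486) - 66035 = 1/244 - 66035 = -16112539/244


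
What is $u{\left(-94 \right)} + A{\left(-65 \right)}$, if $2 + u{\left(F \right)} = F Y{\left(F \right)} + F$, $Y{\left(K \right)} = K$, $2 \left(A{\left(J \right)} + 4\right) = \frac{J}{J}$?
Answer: $\frac{17473}{2} \approx 8736.5$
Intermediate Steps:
$A{\left(J \right)} = - \frac{7}{2}$ ($A{\left(J \right)} = -4 + \frac{J \frac{1}{J}}{2} = -4 + \frac{1}{2} \cdot 1 = -4 + \frac{1}{2} = - \frac{7}{2}$)
$u{\left(F \right)} = -2 + F + F^{2}$ ($u{\left(F \right)} = -2 + \left(F F + F\right) = -2 + \left(F^{2} + F\right) = -2 + \left(F + F^{2}\right) = -2 + F + F^{2}$)
$u{\left(-94 \right)} + A{\left(-65 \right)} = \left(-2 - 94 + \left(-94\right)^{2}\right) - \frac{7}{2} = \left(-2 - 94 + 8836\right) - \frac{7}{2} = 8740 - \frac{7}{2} = \frac{17473}{2}$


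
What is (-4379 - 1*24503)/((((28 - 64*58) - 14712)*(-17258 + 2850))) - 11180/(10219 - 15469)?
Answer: 7055006047/3313119600 ≈ 2.1294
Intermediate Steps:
(-4379 - 1*24503)/((((28 - 64*58) - 14712)*(-17258 + 2850))) - 11180/(10219 - 15469) = (-4379 - 24503)/((((28 - 3712) - 14712)*(-14408))) - 11180/(-5250) = -28882*(-1/(14408*(-3684 - 14712))) - 11180*(-1/5250) = -28882/((-18396*(-14408))) + 1118/525 = -28882/265049568 + 1118/525 = -28882*1/265049568 + 1118/525 = -2063/18932112 + 1118/525 = 7055006047/3313119600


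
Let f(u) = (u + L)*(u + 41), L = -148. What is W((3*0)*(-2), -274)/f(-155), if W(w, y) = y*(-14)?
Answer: 1918/17271 ≈ 0.11105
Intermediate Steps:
W(w, y) = -14*y
f(u) = (-148 + u)*(41 + u) (f(u) = (u - 148)*(u + 41) = (-148 + u)*(41 + u))
W((3*0)*(-2), -274)/f(-155) = (-14*(-274))/(-6068 + (-155)² - 107*(-155)) = 3836/(-6068 + 24025 + 16585) = 3836/34542 = 3836*(1/34542) = 1918/17271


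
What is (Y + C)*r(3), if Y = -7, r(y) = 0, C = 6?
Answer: 0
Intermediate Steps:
(Y + C)*r(3) = (-7 + 6)*0 = -1*0 = 0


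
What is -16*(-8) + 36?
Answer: 164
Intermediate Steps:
-16*(-8) + 36 = 128 + 36 = 164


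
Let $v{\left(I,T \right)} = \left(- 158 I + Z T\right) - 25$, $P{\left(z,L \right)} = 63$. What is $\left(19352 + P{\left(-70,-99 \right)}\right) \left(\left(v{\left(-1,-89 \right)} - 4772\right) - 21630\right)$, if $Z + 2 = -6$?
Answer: $-496189155$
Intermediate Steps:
$Z = -8$ ($Z = -2 - 6 = -8$)
$v{\left(I,T \right)} = -25 - 158 I - 8 T$ ($v{\left(I,T \right)} = \left(- 158 I - 8 T\right) - 25 = -25 - 158 I - 8 T$)
$\left(19352 + P{\left(-70,-99 \right)}\right) \left(\left(v{\left(-1,-89 \right)} - 4772\right) - 21630\right) = \left(19352 + 63\right) \left(\left(\left(-25 - -158 - -712\right) - 4772\right) - 21630\right) = 19415 \left(\left(\left(-25 + 158 + 712\right) - 4772\right) - 21630\right) = 19415 \left(\left(845 - 4772\right) - 21630\right) = 19415 \left(-3927 - 21630\right) = 19415 \left(-25557\right) = -496189155$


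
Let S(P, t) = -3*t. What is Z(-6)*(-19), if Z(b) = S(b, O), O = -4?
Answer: -228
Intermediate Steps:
Z(b) = 12 (Z(b) = -3*(-4) = 12)
Z(-6)*(-19) = 12*(-19) = -228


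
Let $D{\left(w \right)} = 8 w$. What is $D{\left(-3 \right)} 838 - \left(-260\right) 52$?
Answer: $-6592$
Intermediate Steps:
$D{\left(-3 \right)} 838 - \left(-260\right) 52 = 8 \left(-3\right) 838 - \left(-260\right) 52 = \left(-24\right) 838 - -13520 = -20112 + 13520 = -6592$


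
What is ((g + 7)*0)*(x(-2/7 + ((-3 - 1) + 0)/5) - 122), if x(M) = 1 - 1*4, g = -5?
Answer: 0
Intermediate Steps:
x(M) = -3 (x(M) = 1 - 4 = -3)
((g + 7)*0)*(x(-2/7 + ((-3 - 1) + 0)/5) - 122) = ((-5 + 7)*0)*(-3 - 122) = (2*0)*(-125) = 0*(-125) = 0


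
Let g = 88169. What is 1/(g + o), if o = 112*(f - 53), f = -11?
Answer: 1/81001 ≈ 1.2346e-5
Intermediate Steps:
o = -7168 (o = 112*(-11 - 53) = 112*(-64) = -7168)
1/(g + o) = 1/(88169 - 7168) = 1/81001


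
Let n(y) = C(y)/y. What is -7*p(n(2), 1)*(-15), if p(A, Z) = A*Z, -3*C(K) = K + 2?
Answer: -70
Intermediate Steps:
C(K) = -⅔ - K/3 (C(K) = -(K + 2)/3 = -(2 + K)/3 = -⅔ - K/3)
n(y) = (-⅔ - y/3)/y
-7*p(n(2), 1)*(-15) = -7*(⅓)*(-2 - 1*2)/2*(-15) = -7*(⅓)*(½)*(-2 - 2)*(-15) = -7*(⅓)*(½)*(-4)*(-15) = -(-14)/3*(-15) = -7*(-⅔)*(-15) = (14/3)*(-15) = -70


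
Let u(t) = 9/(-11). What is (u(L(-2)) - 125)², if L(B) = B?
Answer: 1915456/121 ≈ 15830.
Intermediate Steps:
u(t) = -9/11 (u(t) = 9*(-1/11) = -9/11)
(u(L(-2)) - 125)² = (-9/11 - 125)² = (-1384/11)² = 1915456/121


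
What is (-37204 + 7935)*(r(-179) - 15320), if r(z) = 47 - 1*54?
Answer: 448605963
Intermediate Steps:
r(z) = -7 (r(z) = 47 - 54 = -7)
(-37204 + 7935)*(r(-179) - 15320) = (-37204 + 7935)*(-7 - 15320) = -29269*(-15327) = 448605963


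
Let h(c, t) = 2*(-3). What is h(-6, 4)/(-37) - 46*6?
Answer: -10206/37 ≈ -275.84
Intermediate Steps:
h(c, t) = -6
h(-6, 4)/(-37) - 46*6 = -6/(-37) - 46*6 = -6*(-1/37) - 276 = 6/37 - 276 = -10206/37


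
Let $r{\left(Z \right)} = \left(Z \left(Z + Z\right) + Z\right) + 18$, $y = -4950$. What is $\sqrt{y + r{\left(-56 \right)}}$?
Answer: $2 \sqrt{321} \approx 35.833$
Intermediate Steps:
$r{\left(Z \right)} = 18 + Z + 2 Z^{2}$ ($r{\left(Z \right)} = \left(Z 2 Z + Z\right) + 18 = \left(2 Z^{2} + Z\right) + 18 = \left(Z + 2 Z^{2}\right) + 18 = 18 + Z + 2 Z^{2}$)
$\sqrt{y + r{\left(-56 \right)}} = \sqrt{-4950 + \left(18 - 56 + 2 \left(-56\right)^{2}\right)} = \sqrt{-4950 + \left(18 - 56 + 2 \cdot 3136\right)} = \sqrt{-4950 + \left(18 - 56 + 6272\right)} = \sqrt{-4950 + 6234} = \sqrt{1284} = 2 \sqrt{321}$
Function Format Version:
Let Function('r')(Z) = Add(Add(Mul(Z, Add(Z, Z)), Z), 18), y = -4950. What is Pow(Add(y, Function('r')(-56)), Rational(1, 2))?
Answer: Mul(2, Pow(321, Rational(1, 2))) ≈ 35.833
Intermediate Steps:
Function('r')(Z) = Add(18, Z, Mul(2, Pow(Z, 2))) (Function('r')(Z) = Add(Add(Mul(Z, Mul(2, Z)), Z), 18) = Add(Add(Mul(2, Pow(Z, 2)), Z), 18) = Add(Add(Z, Mul(2, Pow(Z, 2))), 18) = Add(18, Z, Mul(2, Pow(Z, 2))))
Pow(Add(y, Function('r')(-56)), Rational(1, 2)) = Pow(Add(-4950, Add(18, -56, Mul(2, Pow(-56, 2)))), Rational(1, 2)) = Pow(Add(-4950, Add(18, -56, Mul(2, 3136))), Rational(1, 2)) = Pow(Add(-4950, Add(18, -56, 6272)), Rational(1, 2)) = Pow(Add(-4950, 6234), Rational(1, 2)) = Pow(1284, Rational(1, 2)) = Mul(2, Pow(321, Rational(1, 2)))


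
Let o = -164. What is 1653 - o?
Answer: 1817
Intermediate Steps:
1653 - o = 1653 - 1*(-164) = 1653 + 164 = 1817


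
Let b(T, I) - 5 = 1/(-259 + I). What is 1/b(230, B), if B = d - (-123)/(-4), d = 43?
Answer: 987/4931 ≈ 0.20016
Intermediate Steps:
B = 49/4 (B = 43 - (-123)/(-4) = 43 - (-123)*(-1)/4 = 43 - 1*123/4 = 43 - 123/4 = 49/4 ≈ 12.250)
b(T, I) = 5 + 1/(-259 + I)
1/b(230, B) = 1/((-1294 + 5*(49/4))/(-259 + 49/4)) = 1/((-1294 + 245/4)/(-987/4)) = 1/(-4/987*(-4931/4)) = 1/(4931/987) = 987/4931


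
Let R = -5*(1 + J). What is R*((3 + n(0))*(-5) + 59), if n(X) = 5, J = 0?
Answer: -95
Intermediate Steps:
R = -5 (R = -5*(1 + 0) = -5*1 = -5)
R*((3 + n(0))*(-5) + 59) = -5*((3 + 5)*(-5) + 59) = -5*(8*(-5) + 59) = -5*(-40 + 59) = -5*19 = -95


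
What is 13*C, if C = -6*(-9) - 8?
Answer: 598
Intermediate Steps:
C = 46 (C = 54 - 8 = 46)
13*C = 13*46 = 598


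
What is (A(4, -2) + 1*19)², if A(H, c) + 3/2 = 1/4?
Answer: 5041/16 ≈ 315.06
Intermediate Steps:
A(H, c) = -5/4 (A(H, c) = -3/2 + 1/4 = -3/2 + ¼ = -5/4)
(A(4, -2) + 1*19)² = (-5/4 + 1*19)² = (-5/4 + 19)² = (71/4)² = 5041/16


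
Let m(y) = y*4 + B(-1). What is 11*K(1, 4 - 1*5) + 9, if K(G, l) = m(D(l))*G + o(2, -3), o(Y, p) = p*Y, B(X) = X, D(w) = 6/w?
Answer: -332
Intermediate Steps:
m(y) = -1 + 4*y (m(y) = y*4 - 1 = 4*y - 1 = -1 + 4*y)
o(Y, p) = Y*p
K(G, l) = -6 + G*(-1 + 24/l) (K(G, l) = (-1 + 4*(6/l))*G + 2*(-3) = (-1 + 24/l)*G - 6 = G*(-1 + 24/l) - 6 = -6 + G*(-1 + 24/l))
11*K(1, 4 - 1*5) + 9 = 11*(-6 - 1*1 + 24*1/(4 - 1*5)) + 9 = 11*(-6 - 1 + 24*1/(4 - 5)) + 9 = 11*(-6 - 1 + 24*1/(-1)) + 9 = 11*(-6 - 1 + 24*1*(-1)) + 9 = 11*(-6 - 1 - 24) + 9 = 11*(-31) + 9 = -341 + 9 = -332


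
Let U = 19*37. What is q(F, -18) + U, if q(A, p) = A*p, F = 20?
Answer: 343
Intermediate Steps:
U = 703
q(F, -18) + U = 20*(-18) + 703 = -360 + 703 = 343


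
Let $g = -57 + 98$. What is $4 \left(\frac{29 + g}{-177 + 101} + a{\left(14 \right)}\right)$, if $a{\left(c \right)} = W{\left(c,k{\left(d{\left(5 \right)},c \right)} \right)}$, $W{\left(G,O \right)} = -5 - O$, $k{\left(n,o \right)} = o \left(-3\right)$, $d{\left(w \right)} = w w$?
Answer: $\frac{2742}{19} \approx 144.32$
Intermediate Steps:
$d{\left(w \right)} = w^{2}$
$k{\left(n,o \right)} = - 3 o$
$a{\left(c \right)} = -5 + 3 c$ ($a{\left(c \right)} = -5 - - 3 c = -5 + 3 c$)
$g = 41$
$4 \left(\frac{29 + g}{-177 + 101} + a{\left(14 \right)}\right) = 4 \left(\frac{29 + 41}{-177 + 101} + \left(-5 + 3 \cdot 14\right)\right) = 4 \left(\frac{70}{-76} + \left(-5 + 42\right)\right) = 4 \left(70 \left(- \frac{1}{76}\right) + 37\right) = 4 \left(- \frac{35}{38} + 37\right) = 4 \cdot \frac{1371}{38} = \frac{2742}{19}$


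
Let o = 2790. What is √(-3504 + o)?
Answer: I*√714 ≈ 26.721*I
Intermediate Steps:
√(-3504 + o) = √(-3504 + 2790) = √(-714) = I*√714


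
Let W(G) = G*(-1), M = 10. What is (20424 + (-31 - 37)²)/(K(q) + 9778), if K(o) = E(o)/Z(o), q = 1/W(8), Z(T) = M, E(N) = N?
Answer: 2003840/782239 ≈ 2.5617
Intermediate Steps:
W(G) = -G
Z(T) = 10
q = -⅛ (q = 1/(-1*8) = 1/(-8) = -⅛ ≈ -0.12500)
K(o) = o/10
(20424 + (-31 - 37)²)/(K(q) + 9778) = (20424 + (-31 - 37)²)/((⅒)*(-⅛) + 9778) = (20424 + (-68)²)/(-1/80 + 9778) = (20424 + 4624)/(782239/80) = 25048*(80/782239) = 2003840/782239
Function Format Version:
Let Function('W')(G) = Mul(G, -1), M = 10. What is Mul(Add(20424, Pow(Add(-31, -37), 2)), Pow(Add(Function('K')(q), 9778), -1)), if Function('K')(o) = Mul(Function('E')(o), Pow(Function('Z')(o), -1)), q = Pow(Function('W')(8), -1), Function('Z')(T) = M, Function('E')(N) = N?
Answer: Rational(2003840, 782239) ≈ 2.5617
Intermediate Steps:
Function('W')(G) = Mul(-1, G)
Function('Z')(T) = 10
q = Rational(-1, 8) (q = Pow(Mul(-1, 8), -1) = Pow(-8, -1) = Rational(-1, 8) ≈ -0.12500)
Function('K')(o) = Mul(Rational(1, 10), o) (Function('K')(o) = Mul(o, Pow(10, -1)) = Mul(o, Rational(1, 10)) = Mul(Rational(1, 10), o))
Mul(Add(20424, Pow(Add(-31, -37), 2)), Pow(Add(Function('K')(q), 9778), -1)) = Mul(Add(20424, Pow(Add(-31, -37), 2)), Pow(Add(Mul(Rational(1, 10), Rational(-1, 8)), 9778), -1)) = Mul(Add(20424, Pow(-68, 2)), Pow(Add(Rational(-1, 80), 9778), -1)) = Mul(Add(20424, 4624), Pow(Rational(782239, 80), -1)) = Mul(25048, Rational(80, 782239)) = Rational(2003840, 782239)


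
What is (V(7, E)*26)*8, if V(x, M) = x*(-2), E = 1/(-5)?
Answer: -2912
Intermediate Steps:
E = -⅕ ≈ -0.20000
V(x, M) = -2*x
(V(7, E)*26)*8 = (-2*7*26)*8 = -14*26*8 = -364*8 = -2912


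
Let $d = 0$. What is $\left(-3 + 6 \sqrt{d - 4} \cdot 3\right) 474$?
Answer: $-1422 + 17064 i \approx -1422.0 + 17064.0 i$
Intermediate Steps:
$\left(-3 + 6 \sqrt{d - 4} \cdot 3\right) 474 = \left(-3 + 6 \sqrt{0 - 4} \cdot 3\right) 474 = \left(-3 + 6 \sqrt{-4} \cdot 3\right) 474 = \left(-3 + 6 \cdot 2 i 3\right) 474 = \left(-3 + 6 \cdot 6 i\right) 474 = \left(-3 + 36 i\right) 474 = -1422 + 17064 i$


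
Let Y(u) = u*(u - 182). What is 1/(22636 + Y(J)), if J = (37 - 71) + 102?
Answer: 1/14884 ≈ 6.7186e-5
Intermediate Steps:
J = 68 (J = -34 + 102 = 68)
Y(u) = u*(-182 + u)
1/(22636 + Y(J)) = 1/(22636 + 68*(-182 + 68)) = 1/(22636 + 68*(-114)) = 1/(22636 - 7752) = 1/14884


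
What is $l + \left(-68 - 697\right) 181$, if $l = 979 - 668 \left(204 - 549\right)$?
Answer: $92974$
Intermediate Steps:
$l = 231439$ ($l = 979 - -230460 = 979 + 230460 = 231439$)
$l + \left(-68 - 697\right) 181 = 231439 + \left(-68 - 697\right) 181 = 231439 - 138465 = 92974$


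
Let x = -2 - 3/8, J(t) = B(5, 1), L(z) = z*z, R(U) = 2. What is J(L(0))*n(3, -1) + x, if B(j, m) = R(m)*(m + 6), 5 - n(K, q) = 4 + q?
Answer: 205/8 ≈ 25.625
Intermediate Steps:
n(K, q) = 1 - q (n(K, q) = 5 - (4 + q) = 5 + (-4 - q) = 1 - q)
B(j, m) = 12 + 2*m (B(j, m) = 2*(m + 6) = 2*(6 + m) = 12 + 2*m)
L(z) = z²
J(t) = 14 (J(t) = 12 + 2*1 = 12 + 2 = 14)
x = -19/8 (x = -2 - 3/8 = -19/8 ≈ -2.3750)
J(L(0))*n(3, -1) + x = 14*(1 - 1*(-1)) - 19/8 = 14*(1 + 1) - 19/8 = 14*2 - 19/8 = 28 - 19/8 = 205/8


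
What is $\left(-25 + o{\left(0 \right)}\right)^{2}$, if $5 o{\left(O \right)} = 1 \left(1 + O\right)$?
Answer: $\frac{15376}{25} \approx 615.04$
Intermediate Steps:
$o{\left(O \right)} = \frac{1}{5} + \frac{O}{5}$ ($o{\left(O \right)} = \frac{1 \left(1 + O\right)}{5} = \frac{1 + O}{5} = \frac{1}{5} + \frac{O}{5}$)
$\left(-25 + o{\left(0 \right)}\right)^{2} = \left(-25 + \left(\frac{1}{5} + \frac{1}{5} \cdot 0\right)\right)^{2} = \left(-25 + \left(\frac{1}{5} + 0\right)\right)^{2} = \left(-25 + \frac{1}{5}\right)^{2} = \left(- \frac{124}{5}\right)^{2} = \frac{15376}{25}$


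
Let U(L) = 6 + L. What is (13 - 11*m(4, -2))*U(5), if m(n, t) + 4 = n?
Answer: 143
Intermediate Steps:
m(n, t) = -4 + n
(13 - 11*m(4, -2))*U(5) = (13 - 11*(-4 + 4))*(6 + 5) = (13 - 11*0)*11 = (13 + 0)*11 = 13*11 = 143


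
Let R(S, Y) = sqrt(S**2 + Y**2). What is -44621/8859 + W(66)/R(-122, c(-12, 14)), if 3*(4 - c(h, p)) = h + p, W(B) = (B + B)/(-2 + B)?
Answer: -44621/8859 + 99*sqrt(33514)/1072448 ≈ -5.0199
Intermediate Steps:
W(B) = 2*B/(-2 + B) (W(B) = (2*B)/(-2 + B) = 2*B/(-2 + B))
c(h, p) = 4 - h/3 - p/3 (c(h, p) = 4 - (h + p)/3 = 4 + (-h/3 - p/3) = 4 - h/3 - p/3)
-44621/8859 + W(66)/R(-122, c(-12, 14)) = -44621/8859 + (2*66/(-2 + 66))/(sqrt((-122)**2 + (4 - 1/3*(-12) - 1/3*14)**2)) = -44621*1/8859 + (2*66/64)/(sqrt(14884 + (4 + 4 - 14/3)**2)) = -44621/8859 + (2*66*(1/64))/(sqrt(14884 + (10/3)**2)) = -44621/8859 + 33/(16*(sqrt(14884 + 100/9))) = -44621/8859 + 33/(16*(sqrt(134056/9))) = -44621/8859 + 33/(16*((2*sqrt(33514)/3))) = -44621/8859 + 33*(3*sqrt(33514)/67028)/16 = -44621/8859 + 99*sqrt(33514)/1072448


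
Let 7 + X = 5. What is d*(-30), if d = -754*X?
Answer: -45240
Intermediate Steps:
X = -2 (X = -7 + 5 = -2)
d = 1508 (d = -754*(-2) = 1508)
d*(-30) = 1508*(-30) = -45240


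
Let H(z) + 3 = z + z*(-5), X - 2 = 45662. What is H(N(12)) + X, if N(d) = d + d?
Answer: 45565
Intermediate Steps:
N(d) = 2*d
X = 45664 (X = 2 + 45662 = 45664)
H(z) = -3 - 4*z (H(z) = -3 + (z + z*(-5)) = -3 + (z - 5*z) = -3 - 4*z)
H(N(12)) + X = (-3 - 8*12) + 45664 = (-3 - 4*24) + 45664 = (-3 - 96) + 45664 = -99 + 45664 = 45565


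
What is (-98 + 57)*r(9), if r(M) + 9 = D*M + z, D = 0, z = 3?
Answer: 246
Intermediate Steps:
r(M) = -6 (r(M) = -9 + (0*M + 3) = -9 + (0 + 3) = -9 + 3 = -6)
(-98 + 57)*r(9) = (-98 + 57)*(-6) = -41*(-6) = 246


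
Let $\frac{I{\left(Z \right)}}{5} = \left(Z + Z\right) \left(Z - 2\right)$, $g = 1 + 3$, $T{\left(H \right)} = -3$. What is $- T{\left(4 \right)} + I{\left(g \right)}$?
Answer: $83$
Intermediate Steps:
$g = 4$
$I{\left(Z \right)} = 10 Z \left(-2 + Z\right)$ ($I{\left(Z \right)} = 5 \left(Z + Z\right) \left(Z - 2\right) = 5 \cdot 2 Z \left(-2 + Z\right) = 10 Z \left(-2 + Z\right)$)
$- T{\left(4 \right)} + I{\left(g \right)} = \left(-1\right) \left(-3\right) + 10 \cdot 4 \left(-2 + 4\right) = 3 + 10 \cdot 4 \cdot 2 = 3 + 80 = 83$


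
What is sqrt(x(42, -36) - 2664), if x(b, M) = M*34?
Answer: 36*I*sqrt(3) ≈ 62.354*I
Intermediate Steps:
x(b, M) = 34*M
sqrt(x(42, -36) - 2664) = sqrt(34*(-36) - 2664) = sqrt(-1224 - 2664) = sqrt(-3888) = 36*I*sqrt(3)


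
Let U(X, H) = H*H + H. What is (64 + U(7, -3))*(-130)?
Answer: -9100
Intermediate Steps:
U(X, H) = H + H**2 (U(X, H) = H**2 + H = H + H**2)
(64 + U(7, -3))*(-130) = (64 - 3*(1 - 3))*(-130) = (64 - 3*(-2))*(-130) = (64 + 6)*(-130) = 70*(-130) = -9100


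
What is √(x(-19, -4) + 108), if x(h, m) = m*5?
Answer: 2*√22 ≈ 9.3808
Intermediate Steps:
x(h, m) = 5*m
√(x(-19, -4) + 108) = √(5*(-4) + 108) = √(-20 + 108) = √88 = 2*√22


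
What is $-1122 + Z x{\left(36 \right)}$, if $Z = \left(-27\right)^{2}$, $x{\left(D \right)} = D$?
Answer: $25122$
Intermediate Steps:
$Z = 729$
$-1122 + Z x{\left(36 \right)} = -1122 + 729 \cdot 36 = -1122 + 26244 = 25122$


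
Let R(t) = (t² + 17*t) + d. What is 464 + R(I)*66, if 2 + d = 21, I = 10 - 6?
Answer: 7262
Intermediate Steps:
I = 4
d = 19 (d = -2 + 21 = 19)
R(t) = 19 + t² + 17*t (R(t) = (t² + 17*t) + 19 = 19 + t² + 17*t)
464 + R(I)*66 = 464 + (19 + 4² + 17*4)*66 = 464 + (19 + 16 + 68)*66 = 464 + 103*66 = 464 + 6798 = 7262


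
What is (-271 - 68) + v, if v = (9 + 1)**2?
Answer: -239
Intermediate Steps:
v = 100 (v = 10**2 = 100)
(-271 - 68) + v = (-271 - 68) + 100 = -339 + 100 = -239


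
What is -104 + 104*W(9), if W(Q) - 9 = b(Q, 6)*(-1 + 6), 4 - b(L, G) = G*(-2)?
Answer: 9152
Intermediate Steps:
b(L, G) = 4 + 2*G (b(L, G) = 4 - G*(-2) = 4 - (-2)*G = 4 + 2*G)
W(Q) = 89 (W(Q) = 9 + (4 + 2*6)*(-1 + 6) = 9 + (4 + 12)*5 = 9 + 16*5 = 9 + 80 = 89)
-104 + 104*W(9) = -104 + 104*89 = -104 + 9256 = 9152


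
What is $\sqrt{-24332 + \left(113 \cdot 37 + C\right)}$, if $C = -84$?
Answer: $i \sqrt{20235} \approx 142.25 i$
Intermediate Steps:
$\sqrt{-24332 + \left(113 \cdot 37 + C\right)} = \sqrt{-24332 + \left(113 \cdot 37 - 84\right)} = \sqrt{-24332 + \left(4181 - 84\right)} = \sqrt{-24332 + 4097} = \sqrt{-20235} = i \sqrt{20235}$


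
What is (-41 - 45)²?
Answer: 7396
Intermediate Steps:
(-41 - 45)² = (-86)² = 7396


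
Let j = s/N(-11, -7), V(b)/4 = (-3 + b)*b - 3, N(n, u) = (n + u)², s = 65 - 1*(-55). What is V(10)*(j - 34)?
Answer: -243344/27 ≈ -9012.7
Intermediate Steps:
s = 120 (s = 65 + 55 = 120)
V(b) = -12 + 4*b*(-3 + b) (V(b) = 4*((-3 + b)*b - 3) = 4*(b*(-3 + b) - 3) = 4*(-3 + b*(-3 + b)) = -12 + 4*b*(-3 + b))
j = 10/27 (j = 120/((-11 - 7)²) = 120/((-18)²) = 120/324 = 120*(1/324) = 10/27 ≈ 0.37037)
V(10)*(j - 34) = (-12 - 12*10 + 4*10²)*(10/27 - 34) = (-12 - 120 + 4*100)*(-908/27) = (-12 - 120 + 400)*(-908/27) = 268*(-908/27) = -243344/27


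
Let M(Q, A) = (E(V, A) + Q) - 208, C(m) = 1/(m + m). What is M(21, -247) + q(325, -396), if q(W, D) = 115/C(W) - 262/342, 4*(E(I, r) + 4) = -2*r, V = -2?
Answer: 25541153/342 ≈ 74682.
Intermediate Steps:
E(I, r) = -4 - r/2 (E(I, r) = -4 + (-2*r)/4 = -4 - r/2)
C(m) = 1/(2*m)
M(Q, A) = -212 + Q - A/2 (M(Q, A) = ((-4 - A/2) + Q) - 208 = (-4 + Q - A/2) - 208 = -212 + Q - A/2)
q(W, D) = -131/171 + 230*W (q(W, D) = 115/((1/(2*W))) - 262/342 = 115*(2*W) - 262*1/342 = 230*W - 131/171 = -131/171 + 230*W)
M(21, -247) + q(325, -396) = (-212 + 21 - ½*(-247)) + (-131/171 + 230*325) = (-212 + 21 + 247/2) + (-131/171 + 74750) = -135/2 + 12782119/171 = 25541153/342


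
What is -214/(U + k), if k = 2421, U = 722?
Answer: -214/3143 ≈ -0.068088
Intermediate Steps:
-214/(U + k) = -214/(722 + 2421) = -214/3143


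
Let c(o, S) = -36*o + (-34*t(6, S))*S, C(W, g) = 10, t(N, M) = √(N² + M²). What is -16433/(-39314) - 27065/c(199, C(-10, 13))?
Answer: 1025971430801/174953668868 - 2300525*√34/4450162 ≈ 2.8499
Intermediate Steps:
t(N, M) = √(M² + N²)
c(o, S) = -36*o - 34*S*√(36 + S²) (c(o, S) = -36*o + (-34*√(S² + 6²))*S = -36*o + (-34*√(S² + 36))*S = -36*o + (-34*√(36 + S²))*S = -36*o - 34*S*√(36 + S²))
-16433/(-39314) - 27065/c(199, C(-10, 13)) = -16433/(-39314) - 27065/(-36*199 - 34*10*√(36 + 10²)) = -16433*(-1/39314) - 27065/(-7164 - 34*10*√(36 + 100)) = 16433/39314 - 27065/(-7164 - 34*10*√136) = 16433/39314 - 27065/(-7164 - 34*10*2*√34) = 16433/39314 - 27065/(-7164 - 680*√34)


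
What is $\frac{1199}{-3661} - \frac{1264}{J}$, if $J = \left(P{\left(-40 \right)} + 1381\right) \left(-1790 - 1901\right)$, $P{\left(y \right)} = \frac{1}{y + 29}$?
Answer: $- \frac{4798041369}{14661334835} \approx -0.32726$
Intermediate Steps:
$P{\left(y \right)} = \frac{1}{29 + y}$
$J = - \frac{56066290}{11}$ ($J = \left(\frac{1}{29 - 40} + 1381\right) \left(-1790 - 1901\right) = \left(\frac{1}{-11} + 1381\right) \left(-3691\right) = \left(- \frac{1}{11} + 1381\right) \left(-3691\right) = \frac{15190}{11} \left(-3691\right) = - \frac{56066290}{11} \approx -5.0969 \cdot 10^{6}$)
$\frac{1199}{-3661} - \frac{1264}{J} = \frac{1199}{-3661} - \frac{1264}{- \frac{56066290}{11}} = 1199 \left(- \frac{1}{3661}\right) - - \frac{6952}{28033145} = - \frac{1199}{3661} + \frac{6952}{28033145} = - \frac{4798041369}{14661334835}$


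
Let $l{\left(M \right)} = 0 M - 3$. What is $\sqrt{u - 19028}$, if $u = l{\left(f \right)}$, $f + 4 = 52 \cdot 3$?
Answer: $i \sqrt{19031} \approx 137.95 i$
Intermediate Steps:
$f = 152$ ($f = -4 + 52 \cdot 3 = -4 + 156 = 152$)
$l{\left(M \right)} = -3$ ($l{\left(M \right)} = 0 - 3 = -3$)
$u = -3$
$\sqrt{u - 19028} = \sqrt{-3 - 19028} = \sqrt{-19031} = i \sqrt{19031}$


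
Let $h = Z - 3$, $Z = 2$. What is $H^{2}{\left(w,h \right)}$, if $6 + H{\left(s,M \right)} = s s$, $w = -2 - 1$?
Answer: $9$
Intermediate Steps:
$w = -3$ ($w = -2 - 1 = -3$)
$h = -1$ ($h = 2 - 3 = -1$)
$H{\left(s,M \right)} = -6 + s^{2}$ ($H{\left(s,M \right)} = -6 + s s = -6 + s^{2}$)
$H^{2}{\left(w,h \right)} = \left(-6 + \left(-3\right)^{2}\right)^{2} = \left(-6 + 9\right)^{2} = 3^{2} = 9$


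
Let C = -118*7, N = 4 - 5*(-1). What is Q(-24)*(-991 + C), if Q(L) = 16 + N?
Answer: -45425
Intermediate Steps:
N = 9 (N = 4 + 5 = 9)
C = -826
Q(L) = 25 (Q(L) = 16 + 9 = 25)
Q(-24)*(-991 + C) = 25*(-991 - 826) = 25*(-1817) = -45425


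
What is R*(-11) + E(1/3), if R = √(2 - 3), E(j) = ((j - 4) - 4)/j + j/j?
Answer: -22 - 11*I ≈ -22.0 - 11.0*I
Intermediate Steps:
E(j) = 1 + (-8 + j)/j (E(j) = ((-4 + j) - 4)/j + 1 = (-8 + j)/j + 1 = 1 + (-8 + j)/j)
R = I (R = √(-1) = I ≈ 1.0*I)
R*(-11) + E(1/3) = I*(-11) + (2 - 8/(1/3)) = -11*I + (2 - 8/⅓) = -11*I + (2 - 8*3) = -11*I + (2 - 24) = -11*I - 22 = -22 - 11*I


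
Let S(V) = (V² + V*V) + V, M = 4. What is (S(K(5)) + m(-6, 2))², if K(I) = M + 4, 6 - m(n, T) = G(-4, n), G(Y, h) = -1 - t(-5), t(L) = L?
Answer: 19044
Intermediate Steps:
G(Y, h) = 4 (G(Y, h) = -1 - 1*(-5) = -1 + 5 = 4)
m(n, T) = 2 (m(n, T) = 6 - 1*4 = 6 - 4 = 2)
K(I) = 8 (K(I) = 4 + 4 = 8)
S(V) = V + 2*V² (S(V) = (V² + V²) + V = 2*V² + V = V + 2*V²)
(S(K(5)) + m(-6, 2))² = (8*(1 + 2*8) + 2)² = (8*(1 + 16) + 2)² = (8*17 + 2)² = (136 + 2)² = 138² = 19044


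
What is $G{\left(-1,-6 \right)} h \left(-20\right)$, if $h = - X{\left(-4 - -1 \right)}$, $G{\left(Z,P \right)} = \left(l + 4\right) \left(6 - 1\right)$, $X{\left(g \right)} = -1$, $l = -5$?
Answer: $100$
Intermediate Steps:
$G{\left(Z,P \right)} = -5$ ($G{\left(Z,P \right)} = \left(-5 + 4\right) \left(6 - 1\right) = \left(-1\right) 5 = -5$)
$h = 1$ ($h = \left(-1\right) \left(-1\right) = 1$)
$G{\left(-1,-6 \right)} h \left(-20\right) = \left(-5\right) 1 \left(-20\right) = \left(-5\right) \left(-20\right) = 100$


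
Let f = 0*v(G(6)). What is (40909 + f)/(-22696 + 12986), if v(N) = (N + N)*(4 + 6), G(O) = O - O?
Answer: -40909/9710 ≈ -4.2131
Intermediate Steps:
G(O) = 0
v(N) = 20*N (v(N) = (2*N)*10 = 20*N)
f = 0 (f = 0*(20*0) = 0*0 = 0)
(40909 + f)/(-22696 + 12986) = (40909 + 0)/(-22696 + 12986) = 40909/(-9710) = 40909*(-1/9710) = -40909/9710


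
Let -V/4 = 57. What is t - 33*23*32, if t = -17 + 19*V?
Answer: -28637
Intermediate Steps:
V = -228 (V = -4*57 = -228)
t = -4349 (t = -17 + 19*(-228) = -17 - 4332 = -4349)
t - 33*23*32 = -4349 - 33*23*32 = -4349 - 759*32 = -4349 - 24288 = -28637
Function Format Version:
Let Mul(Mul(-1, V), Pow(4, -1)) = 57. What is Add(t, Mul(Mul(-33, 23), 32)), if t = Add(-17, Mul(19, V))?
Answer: -28637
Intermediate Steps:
V = -228 (V = Mul(-4, 57) = -228)
t = -4349 (t = Add(-17, Mul(19, -228)) = Add(-17, -4332) = -4349)
Add(t, Mul(Mul(-33, 23), 32)) = Add(-4349, Mul(Mul(-33, 23), 32)) = Add(-4349, Mul(-759, 32)) = Add(-4349, -24288) = -28637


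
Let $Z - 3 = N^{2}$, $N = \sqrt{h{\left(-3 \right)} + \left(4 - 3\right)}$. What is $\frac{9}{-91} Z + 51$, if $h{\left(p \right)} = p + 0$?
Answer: $\frac{4632}{91} \approx 50.901$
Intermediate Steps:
$h{\left(p \right)} = p$
$N = i \sqrt{2}$ ($N = \sqrt{-3 + \left(4 - 3\right)} = \sqrt{-3 + 1} = \sqrt{-2} = i \sqrt{2} \approx 1.4142 i$)
$Z = 1$ ($Z = 3 + \left(i \sqrt{2}\right)^{2} = 3 - 2 = 1$)
$\frac{9}{-91} Z + 51 = \frac{9}{-91} \cdot 1 + 51 = 9 \left(- \frac{1}{91}\right) 1 + 51 = \left(- \frac{9}{91}\right) 1 + 51 = - \frac{9}{91} + 51 = \frac{4632}{91}$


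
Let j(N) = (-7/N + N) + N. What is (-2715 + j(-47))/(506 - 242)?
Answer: -16502/1551 ≈ -10.640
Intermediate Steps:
j(N) = -7/N + 2*N (j(N) = (N - 7/N) + N = -7/N + 2*N)
(-2715 + j(-47))/(506 - 242) = (-2715 + (-7/(-47) + 2*(-47)))/(506 - 242) = (-2715 + (-7*(-1/47) - 94))/264 = (-2715 + (7/47 - 94))*(1/264) = (-2715 - 4411/47)*(1/264) = -132016/47*1/264 = -16502/1551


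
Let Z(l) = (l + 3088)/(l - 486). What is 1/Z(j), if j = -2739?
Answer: -3225/349 ≈ -9.2407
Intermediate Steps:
Z(l) = (3088 + l)/(-486 + l)
1/Z(j) = 1/((3088 - 2739)/(-486 - 2739)) = 1/(349/(-3225)) = 1/(-1/3225*349) = 1/(-349/3225) = -3225/349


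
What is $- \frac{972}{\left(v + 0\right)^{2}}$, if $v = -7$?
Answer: $- \frac{972}{49} \approx -19.837$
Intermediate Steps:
$- \frac{972}{\left(v + 0\right)^{2}} = - \frac{972}{\left(-7 + 0\right)^{2}} = - \frac{972}{\left(-7\right)^{2}} = - \frac{972}{49}$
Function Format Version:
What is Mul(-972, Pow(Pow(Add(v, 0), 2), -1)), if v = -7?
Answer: Rational(-972, 49) ≈ -19.837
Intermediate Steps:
Mul(-972, Pow(Pow(Add(v, 0), 2), -1)) = Mul(-972, Pow(Pow(Add(-7, 0), 2), -1)) = Mul(-972, Pow(Pow(-7, 2), -1)) = Mul(-972, Pow(49, -1)) = Mul(-972, Rational(1, 49)) = Rational(-972, 49)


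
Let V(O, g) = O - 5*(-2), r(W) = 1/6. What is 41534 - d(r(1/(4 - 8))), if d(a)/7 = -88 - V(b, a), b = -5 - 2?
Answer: 42171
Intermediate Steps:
r(W) = ⅙
b = -7
V(O, g) = 10 + O (V(O, g) = O + 10 = 10 + O)
d(a) = -637 (d(a) = 7*(-88 - (10 - 7)) = 7*(-88 - 1*3) = 7*(-88 - 3) = 7*(-91) = -637)
41534 - d(r(1/(4 - 8))) = 41534 - 1*(-637) = 41534 + 637 = 42171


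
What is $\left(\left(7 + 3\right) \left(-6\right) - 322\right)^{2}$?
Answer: $145924$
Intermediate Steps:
$\left(\left(7 + 3\right) \left(-6\right) - 322\right)^{2} = \left(10 \left(-6\right) - 322\right)^{2} = \left(-60 - 322\right)^{2} = \left(-382\right)^{2} = 145924$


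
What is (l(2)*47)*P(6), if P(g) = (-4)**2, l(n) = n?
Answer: 1504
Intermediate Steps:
P(g) = 16
(l(2)*47)*P(6) = (2*47)*16 = 94*16 = 1504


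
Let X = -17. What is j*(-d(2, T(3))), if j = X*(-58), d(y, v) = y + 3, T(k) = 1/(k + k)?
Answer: -4930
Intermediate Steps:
T(k) = 1/(2*k)
d(y, v) = 3 + y
j = 986 (j = -17*(-58) = 986)
j*(-d(2, T(3))) = 986*(-(3 + 2)) = 986*(-1*5) = 986*(-5) = -4930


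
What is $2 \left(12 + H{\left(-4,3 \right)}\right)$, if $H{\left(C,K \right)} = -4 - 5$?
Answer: $6$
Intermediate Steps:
$H{\left(C,K \right)} = -9$ ($H{\left(C,K \right)} = -4 - 5 = -9$)
$2 \left(12 + H{\left(-4,3 \right)}\right) = 2 \left(12 - 9\right) = 2 \cdot 3 = 6$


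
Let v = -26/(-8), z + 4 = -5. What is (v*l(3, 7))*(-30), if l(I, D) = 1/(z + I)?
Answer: 65/4 ≈ 16.250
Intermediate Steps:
z = -9 (z = -4 - 5 = -9)
l(I, D) = 1/(-9 + I)
v = 13/4 (v = -26*(-⅛) = 13/4 ≈ 3.2500)
(v*l(3, 7))*(-30) = (13/(4*(-9 + 3)))*(-30) = ((13/4)/(-6))*(-30) = ((13/4)*(-⅙))*(-30) = -13/24*(-30) = 65/4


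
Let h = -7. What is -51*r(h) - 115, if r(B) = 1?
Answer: -166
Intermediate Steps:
-51*r(h) - 115 = -51*1 - 115 = -51 - 115 = -166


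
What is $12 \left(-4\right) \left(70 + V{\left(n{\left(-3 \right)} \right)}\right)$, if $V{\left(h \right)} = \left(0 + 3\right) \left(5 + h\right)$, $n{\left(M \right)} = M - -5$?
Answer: $-4368$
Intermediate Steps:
$n{\left(M \right)} = 5 + M$ ($n{\left(M \right)} = M + 5 = 5 + M$)
$V{\left(h \right)} = 15 + 3 h$ ($V{\left(h \right)} = 3 \left(5 + h\right) = 15 + 3 h$)
$12 \left(-4\right) \left(70 + V{\left(n{\left(-3 \right)} \right)}\right) = 12 \left(-4\right) \left(70 + \left(15 + 3 \left(5 - 3\right)\right)\right) = - 48 \left(70 + \left(15 + 3 \cdot 2\right)\right) = - 48 \left(70 + \left(15 + 6\right)\right) = - 48 \left(70 + 21\right) = \left(-48\right) 91 = -4368$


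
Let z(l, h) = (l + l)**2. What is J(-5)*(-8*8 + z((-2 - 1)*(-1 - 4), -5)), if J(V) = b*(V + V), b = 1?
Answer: -8360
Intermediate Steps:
z(l, h) = 4*l**2 (z(l, h) = (2*l)**2 = 4*l**2)
J(V) = 2*V (J(V) = 1*(V + V) = 1*(2*V) = 2*V)
J(-5)*(-8*8 + z((-2 - 1)*(-1 - 4), -5)) = (2*(-5))*(-8*8 + 4*((-2 - 1)*(-1 - 4))**2) = -10*(-64 + 4*(-3*(-5))**2) = -10*(-64 + 4*15**2) = -10*(-64 + 4*225) = -10*(-64 + 900) = -10*836 = -8360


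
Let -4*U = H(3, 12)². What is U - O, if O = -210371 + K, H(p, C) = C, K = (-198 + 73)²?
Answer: 194710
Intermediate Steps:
K = 15625 (K = (-125)² = 15625)
O = -194746 (O = -210371 + 15625 = -194746)
U = -36 (U = -¼*12² = -¼*144 = -36)
U - O = -36 - 1*(-194746) = -36 + 194746 = 194710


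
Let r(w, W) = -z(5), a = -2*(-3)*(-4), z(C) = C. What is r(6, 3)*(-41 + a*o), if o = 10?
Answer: 1405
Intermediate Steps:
a = -24 (a = 6*(-4) = -24)
r(w, W) = -5 (r(w, W) = -1*5 = -5)
r(6, 3)*(-41 + a*o) = -5*(-41 - 24*10) = -5*(-41 - 240) = -5*(-281) = 1405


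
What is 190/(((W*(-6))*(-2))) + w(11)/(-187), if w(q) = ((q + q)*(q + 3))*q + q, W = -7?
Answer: -14593/714 ≈ -20.438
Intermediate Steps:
w(q) = q + 2*q**2*(3 + q) (w(q) = ((2*q)*(3 + q))*q + q = (2*q*(3 + q))*q + q = 2*q**2*(3 + q) + q = q + 2*q**2*(3 + q))
190/(((W*(-6))*(-2))) + w(11)/(-187) = 190/((-7*(-6)*(-2))) + (11*(1 + 2*11**2 + 6*11))/(-187) = 190/((42*(-2))) + (11*(1 + 2*121 + 66))*(-1/187) = 190/(-84) + (11*(1 + 242 + 66))*(-1/187) = 190*(-1/84) + (11*309)*(-1/187) = -95/42 + 3399*(-1/187) = -95/42 - 309/17 = -14593/714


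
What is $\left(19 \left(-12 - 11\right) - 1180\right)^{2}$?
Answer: $2614689$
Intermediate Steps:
$\left(19 \left(-12 - 11\right) - 1180\right)^{2} = \left(19 \left(-23\right) - 1180\right)^{2} = \left(-437 - 1180\right)^{2} = \left(-1617\right)^{2} = 2614689$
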